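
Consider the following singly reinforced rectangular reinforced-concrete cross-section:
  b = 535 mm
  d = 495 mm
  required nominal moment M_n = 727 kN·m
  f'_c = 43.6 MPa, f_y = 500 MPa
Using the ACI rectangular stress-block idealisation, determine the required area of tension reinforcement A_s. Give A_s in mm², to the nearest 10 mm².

With M_n = 0.85 f'_c a b (d − a/2), solve the quadratic for a:
a = d − √(d² − 2M_n/(0.85 f'_c b)) = 495 − √(495² − 2 × 727×10⁶/(0.85 × 43.6 × 535)) = 80.64 mm.
A_s = 0.85 f'_c a b / f_y = 0.85 × 43.6 × 80.64 × 535 / 500 = 3197.7 mm².

A_s ≈ 3200 mm²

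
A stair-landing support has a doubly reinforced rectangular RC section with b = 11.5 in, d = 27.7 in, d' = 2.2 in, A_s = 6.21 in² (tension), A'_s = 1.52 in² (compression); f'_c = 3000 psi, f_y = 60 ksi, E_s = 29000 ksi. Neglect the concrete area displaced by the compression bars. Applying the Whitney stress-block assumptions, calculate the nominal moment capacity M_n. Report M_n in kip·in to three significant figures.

Assume both steels yield.
a = (A_s − A'_s) f_y/(0.85 f'_c b) = (6.21 − 1.52) × 60/(0.85 × 3 × 11.5) = 9.596 in.
c = a/β₁ = 9.596/0.85 = 11.289 in; ε'_s = 0.003(c − d')/c = 0.0024 ≥ ε_y = 0.0021, so the compression steel yields.
M_n = (A_s − A'_s) f_y (d − a/2) + A'_s f_y (d − d') = 281.4 × (27.7 − 4.798) + 91.2 × (27.7 − 2.2) = 6444.6 + 2325.6 = 8770.2 kip·in.

M_n ≈ 8770 kip·in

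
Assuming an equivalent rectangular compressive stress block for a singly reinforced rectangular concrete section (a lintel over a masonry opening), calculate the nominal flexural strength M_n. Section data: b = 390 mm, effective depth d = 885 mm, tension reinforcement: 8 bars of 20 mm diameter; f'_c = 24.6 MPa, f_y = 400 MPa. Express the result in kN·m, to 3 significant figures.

M_n ≈ 827 kN·m

A_s = 8 × 314 = 2512 mm².
T = A_s f_y = 2512 × 400 = 1004800 N = 1004.8 kN.
From C = T: a = T/(0.85 f'_c b) = 1004800/(0.85 × 24.6 × 390) = 123.21 mm.
M_n = T(d − a/2) = 1004.8 kN × (885 − 61.605) mm = 827.35 kN·m.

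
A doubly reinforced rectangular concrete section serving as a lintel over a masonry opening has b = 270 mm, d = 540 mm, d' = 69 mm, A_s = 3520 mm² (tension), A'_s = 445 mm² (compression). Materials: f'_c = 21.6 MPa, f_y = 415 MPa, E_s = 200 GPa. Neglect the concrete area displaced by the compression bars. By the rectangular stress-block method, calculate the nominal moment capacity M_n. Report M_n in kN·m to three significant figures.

Assume both tension and compression steel yield.
Net tension couple steel: A_s − A'_s = 3075 mm².
a = (A_s − A'_s) f_y / (0.85 f'_c b) = 1276125/(0.85 × 21.6 × 270) = 257.43 mm.
c = a/β₁ = 257.43/0.85 = 302.86 mm; ε'_s = 0.003(c − d')/c = 0.0023 ≥ f_y/E_s = 0.0021, so compression steel does yield.
M_n = (A_s − A'_s) f_y (d − a/2) + A'_s f_y (d − d') = [1276125 × (540 − 128.715) + 184675 × (540 − 69)] × 10⁻⁶ = 524.85 + 86.98 = 611.83 kN·m.

M_n ≈ 612 kN·m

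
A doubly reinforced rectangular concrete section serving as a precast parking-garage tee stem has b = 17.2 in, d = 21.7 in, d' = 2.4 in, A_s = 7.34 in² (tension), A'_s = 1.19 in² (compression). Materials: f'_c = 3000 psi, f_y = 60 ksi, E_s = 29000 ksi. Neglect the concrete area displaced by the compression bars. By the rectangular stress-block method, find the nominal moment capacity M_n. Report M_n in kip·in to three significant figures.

M_n ≈ 7830 kip·in

Assume both steels yield.
a = (A_s − A'_s) f_y/(0.85 f'_c b) = (7.34 − 1.19) × 60/(0.85 × 3 × 17.2) = 8.413 in.
c = a/β₁ = 8.413/0.85 = 9.898 in; ε'_s = 0.003(c − d')/c = 0.0023 ≥ ε_y = 0.0021, so the compression steel yields.
M_n = (A_s − A'_s) f_y (d − a/2) + A'_s f_y (d − d') = 369 × (21.7 − 4.2065) + 71.4 × (21.7 − 2.4) = 6455.1 + 1378.0 = 7833.1 kip·in.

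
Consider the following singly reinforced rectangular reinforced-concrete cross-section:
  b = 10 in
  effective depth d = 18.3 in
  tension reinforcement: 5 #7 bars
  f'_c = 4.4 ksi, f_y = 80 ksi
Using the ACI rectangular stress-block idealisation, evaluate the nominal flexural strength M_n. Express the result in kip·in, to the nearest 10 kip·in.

M_n ≈ 3620 kip·in

A_s = 5 × 0.6 = 3 in².
T = A_s f_y = 3 × 80 = 240 kips.
a = T/(0.85 f'_c b) = 240/(0.85 × 4.4 × 10) = 6.417 in.
M_n = T(d − a/2) = 240 × (18.3 − 3.2085) = 3622.0 kip·in.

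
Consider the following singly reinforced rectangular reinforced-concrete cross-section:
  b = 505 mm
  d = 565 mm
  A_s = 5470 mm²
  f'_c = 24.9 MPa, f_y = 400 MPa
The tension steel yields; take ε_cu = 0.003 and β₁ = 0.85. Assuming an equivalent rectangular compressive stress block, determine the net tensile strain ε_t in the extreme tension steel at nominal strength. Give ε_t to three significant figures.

ε_t ≈ 0.00404

a = A_s f_y/(0.85 f'_c b) = 204.71 mm.
β₁ = 0.85, so c = a/β₁ = 204.71/0.85 = 240.84 mm.
From the linear strain diagram with ε_cu = 0.003: ε_t = 0.003 (d − c)/c = 0.003 × (565 − 240.84)/240.84 = 0.00404.
ε_t is between 0.004 and 0.005 — transition zone.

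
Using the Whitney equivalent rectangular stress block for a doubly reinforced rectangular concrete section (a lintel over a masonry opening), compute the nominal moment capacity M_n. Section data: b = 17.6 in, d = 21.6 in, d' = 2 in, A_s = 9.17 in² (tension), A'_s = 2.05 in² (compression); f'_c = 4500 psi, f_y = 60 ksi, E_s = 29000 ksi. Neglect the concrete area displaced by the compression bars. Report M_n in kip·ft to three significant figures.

Assume both steels yield.
a = (A_s − A'_s) f_y/(0.85 f'_c b) = (9.17 − 2.05) × 60/(0.85 × 4.5 × 17.6) = 6.346 in.
c = a/β₁ = 6.346/0.825 = 7.692 in; ε'_s = 0.003(c − d')/c = 0.0022 ≥ ε_y = 0.0021, so the compression steel yields.
M_n = (A_s − A'_s) f_y (d − a/2) + A'_s f_y (d − d') = 427.2 × (21.6 − 3.173) + 123 × (21.6 − 2) = 7872.0 + 2410.8 = 10282.8 kip·in = 10282.8/12 = 856.90 kip·ft.

M_n ≈ 857 kip·ft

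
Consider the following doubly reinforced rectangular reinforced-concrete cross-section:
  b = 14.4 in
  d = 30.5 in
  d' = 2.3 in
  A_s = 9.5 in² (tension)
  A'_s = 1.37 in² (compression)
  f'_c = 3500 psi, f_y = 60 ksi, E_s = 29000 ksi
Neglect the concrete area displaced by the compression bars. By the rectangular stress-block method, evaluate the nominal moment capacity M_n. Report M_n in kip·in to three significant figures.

M_n ≈ 14400 kip·in

Assume both steels yield.
a = (A_s − A'_s) f_y/(0.85 f'_c b) = (9.5 − 1.37) × 60/(0.85 × 3.5 × 14.4) = 11.387 in.
c = a/β₁ = 11.387/0.85 = 13.396 in; ε'_s = 0.003(c − d')/c = 0.0025 ≥ ε_y = 0.0021, so the compression steel yields.
M_n = (A_s − A'_s) f_y (d − a/2) + A'_s f_y (d − d') = 487.8 × (30.5 − 5.6935) + 82.2 × (30.5 − 2.3) = 12100.6 + 2318.0 = 14418.6 kip·in.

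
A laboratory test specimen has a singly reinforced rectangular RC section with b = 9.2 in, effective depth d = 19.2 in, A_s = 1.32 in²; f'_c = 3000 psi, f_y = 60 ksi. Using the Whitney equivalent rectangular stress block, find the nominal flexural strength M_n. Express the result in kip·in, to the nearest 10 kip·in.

M_n ≈ 1390 kip·in

T = A_s f_y = 1.32 × 60 = 79.2 kips.
a = T/(0.85 f'_c b) = 79.2/(0.85 × 3 × 9.2) = 3.376 in.
M_n = T(d − a/2) = 79.2 × (19.2 − 1.688) = 1387.0 kip·in.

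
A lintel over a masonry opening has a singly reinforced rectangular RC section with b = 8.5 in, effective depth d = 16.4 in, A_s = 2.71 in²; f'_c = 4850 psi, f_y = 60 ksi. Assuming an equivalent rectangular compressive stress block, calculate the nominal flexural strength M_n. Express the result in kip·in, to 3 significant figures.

M_n ≈ 2290 kip·in

T = A_s f_y = 2.71 × 60 = 162.6 kips.
a = T/(0.85 f'_c b) = 162.6/(0.85 × 4.85 × 8.5) = 4.640 in.
M_n = T(d − a/2) = 162.6 × (16.4 − 2.32) = 2289.4 kip·in.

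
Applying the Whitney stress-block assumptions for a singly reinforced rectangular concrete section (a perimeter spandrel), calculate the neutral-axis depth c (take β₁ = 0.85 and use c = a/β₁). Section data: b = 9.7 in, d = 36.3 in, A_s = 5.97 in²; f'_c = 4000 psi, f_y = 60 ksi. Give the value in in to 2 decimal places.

c ≈ 12.78 in

T = A_s f_y = 5.97 × 60 = 358.2 kips.
a = T/(0.85 f'_c b) = 358.2/(0.85 × 4 × 9.7) = 10.8611 in.
With β₁ = 0.85, c = a/β₁ = 10.8611/0.85 = 12.78 in.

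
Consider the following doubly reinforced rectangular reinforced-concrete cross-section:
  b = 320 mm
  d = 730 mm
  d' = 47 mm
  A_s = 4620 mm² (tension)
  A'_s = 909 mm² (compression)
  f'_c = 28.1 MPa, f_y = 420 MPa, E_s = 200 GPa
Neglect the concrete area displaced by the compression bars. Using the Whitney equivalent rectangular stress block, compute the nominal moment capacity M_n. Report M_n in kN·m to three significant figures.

M_n ≈ 1240 kN·m

Assume both tension and compression steel yield.
Net tension couple steel: A_s − A'_s = 3711 mm².
a = (A_s − A'_s) f_y / (0.85 f'_c b) = 1558620/(0.85 × 28.1 × 320) = 203.92 mm.
c = a/β₁ = 203.92/0.849 = 240.19 mm; ε'_s = 0.003(c − d')/c = 0.0024 ≥ f_y/E_s = 0.0021, so compression steel does yield.
M_n = (A_s − A'_s) f_y (d − a/2) + A'_s f_y (d − d') = [1558620 × (730 − 101.96) + 381780 × (730 − 47)] × 10⁻⁶ = 978.88 + 260.76 = 1239.64 kN·m.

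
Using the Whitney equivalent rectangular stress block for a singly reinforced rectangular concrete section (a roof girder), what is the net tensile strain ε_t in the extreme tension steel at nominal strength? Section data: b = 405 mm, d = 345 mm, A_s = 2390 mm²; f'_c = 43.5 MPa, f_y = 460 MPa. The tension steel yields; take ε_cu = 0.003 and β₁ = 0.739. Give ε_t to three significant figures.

a = A_s f_y/(0.85 f'_c b) = 73.42 mm.
β₁ = 0.739, so c = a/β₁ = 73.42/0.739 = 99.35 mm.
From the linear strain diagram with ε_cu = 0.003: ε_t = 0.003 (d − c)/c = 0.003 × (345 − 99.35)/99.35 = 0.00742.
Since ε_t ≥ 0.005, the section is tension-controlled.

ε_t ≈ 0.00742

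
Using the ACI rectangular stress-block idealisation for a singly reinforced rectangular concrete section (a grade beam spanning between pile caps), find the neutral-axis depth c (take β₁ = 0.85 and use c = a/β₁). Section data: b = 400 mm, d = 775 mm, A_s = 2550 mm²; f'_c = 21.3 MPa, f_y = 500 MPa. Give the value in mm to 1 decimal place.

T = A_s f_y = 2550 × 500 = 1275000 N = 1275 kN.
Setting C = 0.85 f'_c a b equal to T: a = 1275000/(0.85 × 21.3 × 400) = 176.056 mm.
With β₁ = 0.85, c = a/β₁ = 176.056/0.85 = 207.1 mm.

c ≈ 207.1 mm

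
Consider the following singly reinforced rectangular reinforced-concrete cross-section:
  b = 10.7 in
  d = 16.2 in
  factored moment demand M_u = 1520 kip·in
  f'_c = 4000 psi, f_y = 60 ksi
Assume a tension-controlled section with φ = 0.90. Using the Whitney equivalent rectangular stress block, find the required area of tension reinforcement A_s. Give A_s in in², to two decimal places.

A_s ≈ 1.93 in²

M_n = M_u/φ = 1520/0.90 = 1688.89 kip·in.
From M_n = 0.85 f'_c a b (d − a/2):
a = d − √(d² − 2M_n/(0.85 f'_c b)) = 16.2 − √(16.2² − 2 × 1688.89/(0.85 × 4 × 10.7)) = 3.177 in.
A_s = 0.85 f'_c a b / f_y = 0.85 × 4 × 3.177 × 10.7 / 60 = 1.926 in².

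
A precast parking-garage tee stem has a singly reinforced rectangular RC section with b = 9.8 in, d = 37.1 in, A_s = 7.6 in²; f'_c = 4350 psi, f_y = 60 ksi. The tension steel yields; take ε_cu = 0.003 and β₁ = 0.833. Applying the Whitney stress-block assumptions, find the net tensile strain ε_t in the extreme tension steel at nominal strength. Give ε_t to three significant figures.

a = A_s f_y/(0.85 f'_c b) = 12.584 in.
β₁ = 0.833, so c = a/β₁ = 12.584/0.833 = 15.107 in.
From the linear strain diagram with ε_cu = 0.003: ε_t = 0.003 (d − c)/c = 0.003 × (37.1 − 15.107)/15.107 = 0.00437.
ε_t is between 0.004 and 0.005 — transition zone.

ε_t ≈ 0.00437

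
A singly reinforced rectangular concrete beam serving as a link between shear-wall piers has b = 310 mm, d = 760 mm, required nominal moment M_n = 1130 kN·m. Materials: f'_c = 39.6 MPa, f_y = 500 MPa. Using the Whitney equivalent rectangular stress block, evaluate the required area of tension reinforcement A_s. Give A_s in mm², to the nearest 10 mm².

With M_n = 0.85 f'_c a b (d − a/2), solve the quadratic for a:
a = d − √(d² − 2M_n/(0.85 f'_c b)) = 760 − √(760² − 2 × 1130×10⁶/(0.85 × 39.6 × 310)) = 159.16 mm.
A_s = 0.85 f'_c a b / f_y = 0.85 × 39.6 × 159.16 × 310 / 500 = 3321.5 mm².

A_s ≈ 3320 mm²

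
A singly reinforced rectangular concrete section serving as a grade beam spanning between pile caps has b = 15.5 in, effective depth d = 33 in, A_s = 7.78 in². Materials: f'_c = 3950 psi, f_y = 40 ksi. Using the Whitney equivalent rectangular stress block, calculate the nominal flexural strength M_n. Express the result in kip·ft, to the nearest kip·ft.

T = A_s f_y = 7.78 × 40 = 311.2 kips.
a = T/(0.85 f'_c b) = 311.2/(0.85 × 3.95 × 15.5) = 5.980 in.
M_n = T(d − a/2) = 311.2 × (33 − 2.99) = 9339.1 kip·in = 9339.1/12 = 778.26 kip·ft.

M_n ≈ 778 kip·ft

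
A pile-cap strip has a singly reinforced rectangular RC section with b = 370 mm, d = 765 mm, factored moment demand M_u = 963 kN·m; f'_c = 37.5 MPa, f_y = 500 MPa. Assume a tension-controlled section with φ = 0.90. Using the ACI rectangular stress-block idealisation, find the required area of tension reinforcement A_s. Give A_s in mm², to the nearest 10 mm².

A_s ≈ 3060 mm²

M_n = M_u/φ = 963/0.90 = 1070 kN·m.
With M_n = 0.85 f'_c a b (d − a/2), solve the quadratic for a:
a = d − √(d² − 2M_n/(0.85 f'_c b)) = 765 − √(765² − 2 × 1070×10⁶/(0.85 × 37.5 × 370)) = 129.57 mm.
A_s = 0.85 f'_c a b / f_y = 0.85 × 37.5 × 129.57 × 370 / 500 = 3056.2 mm².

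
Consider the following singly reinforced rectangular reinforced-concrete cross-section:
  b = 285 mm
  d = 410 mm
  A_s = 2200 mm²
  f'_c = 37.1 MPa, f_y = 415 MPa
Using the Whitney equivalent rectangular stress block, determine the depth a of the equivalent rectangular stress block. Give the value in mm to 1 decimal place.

T = A_s f_y = 2200 × 415 = 913000 N = 913 kN.
Setting C = 0.85 f'_c a b equal to T: a = 913000/(0.85 × 37.1 × 285) = 101.6 mm.

a ≈ 101.6 mm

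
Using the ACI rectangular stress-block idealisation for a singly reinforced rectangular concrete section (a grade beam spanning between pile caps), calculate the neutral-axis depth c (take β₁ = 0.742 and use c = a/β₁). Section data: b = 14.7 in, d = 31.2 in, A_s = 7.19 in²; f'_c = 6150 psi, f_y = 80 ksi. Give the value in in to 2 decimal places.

c ≈ 10.09 in

T = A_s f_y = 7.19 × 80 = 575.2 kips.
a = T/(0.85 f'_c b) = 575.2/(0.85 × 6.15 × 14.7) = 7.4853 in.
With β₁ = 0.742, c = a/β₁ = 7.4853/0.742 = 10.09 in.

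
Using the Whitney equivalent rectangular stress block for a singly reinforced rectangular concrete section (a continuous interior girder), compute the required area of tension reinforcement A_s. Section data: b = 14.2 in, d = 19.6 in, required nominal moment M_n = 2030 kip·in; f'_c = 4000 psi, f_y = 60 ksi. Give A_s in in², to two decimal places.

A_s ≈ 1.83 in²

From M_n = 0.85 f'_c a b (d − a/2):
a = d − √(d² − 2M_n/(0.85 f'_c b)) = 19.6 − √(19.6² − 2 × 2030/(0.85 × 4 × 14.2)) = 2.278 in.
A_s = 0.85 f'_c a b / f_y = 0.85 × 4 × 2.278 × 14.2 / 60 = 1.833 in².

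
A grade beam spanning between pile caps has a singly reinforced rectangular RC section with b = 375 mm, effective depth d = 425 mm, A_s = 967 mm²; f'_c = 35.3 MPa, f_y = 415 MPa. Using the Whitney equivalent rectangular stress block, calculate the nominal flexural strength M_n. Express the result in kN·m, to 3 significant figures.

M_n ≈ 163 kN·m

T = A_s f_y = 967 × 415 = 401305 N = 401.305 kN.
From C = T: a = T/(0.85 f'_c b) = 401305/(0.85 × 35.3 × 375) = 35.67 mm.
M_n = T(d − a/2) = 401.305 kN × (425 − 17.835) mm = 163.40 kN·m.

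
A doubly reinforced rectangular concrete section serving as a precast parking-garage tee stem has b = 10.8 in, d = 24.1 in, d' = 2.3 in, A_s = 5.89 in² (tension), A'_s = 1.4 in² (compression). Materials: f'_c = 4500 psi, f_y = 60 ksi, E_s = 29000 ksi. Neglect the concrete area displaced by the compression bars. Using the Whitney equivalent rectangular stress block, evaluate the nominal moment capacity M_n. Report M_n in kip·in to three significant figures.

M_n ≈ 7450 kip·in

Assume both steels yield.
a = (A_s − A'_s) f_y/(0.85 f'_c b) = (5.89 − 1.4) × 60/(0.85 × 4.5 × 10.8) = 6.521 in.
c = a/β₁ = 6.521/0.825 = 7.904 in; ε'_s = 0.003(c − d')/c = 0.0021 ≥ ε_y = 0.0021, so the compression steel yields.
M_n = (A_s − A'_s) f_y (d − a/2) + A'_s f_y (d − d') = 269.4 × (24.1 − 3.2605) + 84 × (24.1 − 2.3) = 5614.2 + 1831.2 = 7445.4 kip·in.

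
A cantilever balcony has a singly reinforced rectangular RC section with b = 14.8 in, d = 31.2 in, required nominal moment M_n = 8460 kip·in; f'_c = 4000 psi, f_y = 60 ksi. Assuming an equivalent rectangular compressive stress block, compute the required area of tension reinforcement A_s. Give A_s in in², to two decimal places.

A_s ≈ 5.00 in²

From M_n = 0.85 f'_c a b (d − a/2):
a = d − √(d² − 2M_n/(0.85 f'_c b)) = 31.2 − √(31.2² − 2 × 8460/(0.85 × 4 × 14.8)) = 5.957 in.
A_s = 0.85 f'_c a b / f_y = 0.85 × 4 × 5.957 × 14.8 / 60 = 4.996 in².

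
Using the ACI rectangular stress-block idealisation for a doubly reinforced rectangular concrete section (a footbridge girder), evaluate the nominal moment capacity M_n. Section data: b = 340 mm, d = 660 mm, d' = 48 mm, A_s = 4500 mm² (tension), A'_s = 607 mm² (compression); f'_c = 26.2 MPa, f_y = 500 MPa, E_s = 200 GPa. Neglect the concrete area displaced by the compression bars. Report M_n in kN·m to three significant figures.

Assume both tension and compression steel yield.
Net tension couple steel: A_s − A'_s = 3893 mm².
a = (A_s − A'_s) f_y / (0.85 f'_c b) = 1946500/(0.85 × 26.2 × 340) = 257.07 mm.
c = a/β₁ = 257.07/0.85 = 302.44 mm; ε'_s = 0.003(c − d')/c = 0.0025 ≥ f_y/E_s = 0.0025, so compression steel does yield.
M_n = (A_s − A'_s) f_y (d − a/2) + A'_s f_y (d − d') = [1946500 × (660 − 128.535) + 303500 × (660 − 48)] × 10⁻⁶ = 1034.50 + 185.74 = 1220.24 kN·m.

M_n ≈ 1220 kN·m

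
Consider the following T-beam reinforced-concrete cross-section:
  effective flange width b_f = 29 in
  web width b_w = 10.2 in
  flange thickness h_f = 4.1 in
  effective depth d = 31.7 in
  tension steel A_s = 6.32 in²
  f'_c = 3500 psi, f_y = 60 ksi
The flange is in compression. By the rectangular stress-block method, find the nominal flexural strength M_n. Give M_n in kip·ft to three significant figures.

Tension: T = A_s f_y = 6.32 × 60 = 379.2 kips.
Try a within the flange: a = T/(0.85 f'_c b_f) = 379.2/(0.85 × 3.5 × 29) = 4.395 in.
a = 4.395 > h_f = 4.1 in: the block extends into the web. Split into flange-overhang and web parts.
C_f = 0.85 f'_c (b_f − b_w) h_f = 0.85 × 3.5 × (29 − 10.2) × 4.1 = 229.3 kips.
Remaining web compression depth: a_w = (T − C_f)/(0.85 f'_c b_w) = (379.2 − 229.3)/(0.85 × 3.5 × 10.2) = 4.940 in.
M_n = C_f(d − h_f/2) + (T − C_f)(d − a_w/2) = 229.3 × (31.7 − 2.05) + 149.9 × (31.7 − 2.47) = 6798.7 + 4381.6 = 11180.3 kip·in.
M_n = 11180.3/12 = 931.69 kip·ft.

M_n ≈ 932 kip·ft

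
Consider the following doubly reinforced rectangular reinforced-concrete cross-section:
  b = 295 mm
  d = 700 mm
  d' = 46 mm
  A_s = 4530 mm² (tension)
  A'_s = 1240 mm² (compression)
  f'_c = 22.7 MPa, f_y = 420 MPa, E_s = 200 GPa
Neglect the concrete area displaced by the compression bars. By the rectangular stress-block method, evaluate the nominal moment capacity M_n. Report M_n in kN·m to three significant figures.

Assume both tension and compression steel yield.
Net tension couple steel: A_s − A'_s = 3290 mm².
a = (A_s − A'_s) f_y / (0.85 f'_c b) = 1381800/(0.85 × 22.7 × 295) = 242.76 mm.
c = a/β₁ = 242.76/0.85 = 285.60 mm; ε'_s = 0.003(c − d')/c = 0.0025 ≥ f_y/E_s = 0.0021, so compression steel does yield.
M_n = (A_s − A'_s) f_y (d − a/2) + A'_s f_y (d − d') = [1381800 × (700 − 121.38) + 520800 × (700 − 46)] × 10⁻⁶ = 799.54 + 340.60 = 1140.14 kN·m.

M_n ≈ 1140 kN·m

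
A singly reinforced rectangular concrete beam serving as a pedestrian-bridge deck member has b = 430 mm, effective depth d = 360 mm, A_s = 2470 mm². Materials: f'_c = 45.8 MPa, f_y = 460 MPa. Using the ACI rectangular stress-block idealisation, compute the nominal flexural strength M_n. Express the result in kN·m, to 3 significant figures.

M_n ≈ 370 kN·m

T = A_s f_y = 2470 × 460 = 1136200 N = 1136.2 kN.
From C = T: a = T/(0.85 f'_c b) = 1136200/(0.85 × 45.8 × 430) = 67.87 mm.
M_n = T(d − a/2) = 1136.2 kN × (360 − 33.935) mm = 370.48 kN·m.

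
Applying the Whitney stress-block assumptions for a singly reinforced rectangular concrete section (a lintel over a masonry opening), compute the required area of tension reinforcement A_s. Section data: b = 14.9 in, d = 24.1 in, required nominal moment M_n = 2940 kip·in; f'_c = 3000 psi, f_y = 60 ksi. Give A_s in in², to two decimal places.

From M_n = 0.85 f'_c a b (d − a/2):
a = d − √(d² − 2M_n/(0.85 f'_c b)) = 24.1 − √(24.1² − 2 × 2940/(0.85 × 3 × 14.9)) = 3.459 in.
A_s = 0.85 f'_c a b / f_y = 0.85 × 3 × 3.459 × 14.9 / 60 = 2.190 in².

A_s ≈ 2.19 in²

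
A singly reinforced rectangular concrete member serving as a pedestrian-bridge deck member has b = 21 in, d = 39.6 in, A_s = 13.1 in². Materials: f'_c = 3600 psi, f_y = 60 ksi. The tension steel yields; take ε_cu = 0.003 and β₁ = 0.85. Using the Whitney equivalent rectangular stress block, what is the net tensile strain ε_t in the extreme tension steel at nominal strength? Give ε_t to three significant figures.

ε_t ≈ 0.00526

a = A_s f_y/(0.85 f'_c b) = 12.232 in.
β₁ = 0.85, so c = a/β₁ = 12.232/0.85 = 14.391 in.
From the linear strain diagram with ε_cu = 0.003: ε_t = 0.003 (d − c)/c = 0.003 × (39.6 − 14.391)/14.391 = 0.00526.
Since ε_t ≥ 0.005, the section is tension-controlled.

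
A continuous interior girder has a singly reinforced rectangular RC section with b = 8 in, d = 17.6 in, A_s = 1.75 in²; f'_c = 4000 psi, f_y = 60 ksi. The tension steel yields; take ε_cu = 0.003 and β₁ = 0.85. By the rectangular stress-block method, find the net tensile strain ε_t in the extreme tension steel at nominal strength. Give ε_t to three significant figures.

ε_t ≈ 0.00863

a = A_s f_y/(0.85 f'_c b) = 3.860 in.
β₁ = 0.85, so c = a/β₁ = 3.860/0.85 = 4.541 in.
From the linear strain diagram with ε_cu = 0.003: ε_t = 0.003 (d − c)/c = 0.003 × (17.6 − 4.541)/4.541 = 0.00863.
Since ε_t ≥ 0.005, the section is tension-controlled.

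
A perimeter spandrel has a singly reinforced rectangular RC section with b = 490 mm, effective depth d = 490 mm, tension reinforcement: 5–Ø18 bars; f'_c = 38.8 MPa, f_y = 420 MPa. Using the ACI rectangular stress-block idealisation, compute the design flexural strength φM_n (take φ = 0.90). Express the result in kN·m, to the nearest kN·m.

φM_n ≈ 227 kN·m

A_s = 5 × 254 = 1270 mm².
T = A_s f_y = 1270 × 420 = 533400 N = 533.4 kN.
From C = T: a = T/(0.85 f'_c b) = 533400/(0.85 × 38.8 × 490) = 33.01 mm.
M_n = T(d − a/2) = 533.4 kN × (490 − 16.505) mm = 252.56 kN·m.
φM_n = 0.90 × 252.56 = 227.30 kN·m.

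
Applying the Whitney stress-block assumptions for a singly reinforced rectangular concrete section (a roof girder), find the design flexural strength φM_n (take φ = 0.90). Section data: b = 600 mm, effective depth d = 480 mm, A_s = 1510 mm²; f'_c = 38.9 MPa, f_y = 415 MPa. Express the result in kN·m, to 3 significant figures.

T = A_s f_y = 1510 × 415 = 626650 N = 626.65 kN.
From C = T: a = T/(0.85 f'_c b) = 626650/(0.85 × 38.9 × 600) = 31.59 mm.
M_n = T(d − a/2) = 626.65 kN × (480 − 15.795) mm = 290.89 kN·m.
φM_n = 0.90 × 290.89 = 261.80 kN·m.

φM_n ≈ 262 kN·m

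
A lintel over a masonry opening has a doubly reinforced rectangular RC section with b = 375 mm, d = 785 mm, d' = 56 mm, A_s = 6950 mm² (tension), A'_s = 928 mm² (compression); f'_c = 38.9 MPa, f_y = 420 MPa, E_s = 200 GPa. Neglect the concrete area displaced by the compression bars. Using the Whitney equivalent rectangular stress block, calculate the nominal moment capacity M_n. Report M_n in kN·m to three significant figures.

M_n ≈ 2010 kN·m

Assume both tension and compression steel yield.
Net tension couple steel: A_s − A'_s = 6022 mm².
a = (A_s − A'_s) f_y / (0.85 f'_c b) = 2529240/(0.85 × 38.9 × 375) = 203.98 mm.
c = a/β₁ = 203.98/0.772 = 264.22 mm; ε'_s = 0.003(c − d')/c = 0.0024 ≥ f_y/E_s = 0.0021, so compression steel does yield.
M_n = (A_s − A'_s) f_y (d − a/2) + A'_s f_y (d − d') = [2529240 × (785 − 101.99) + 389760 × (785 − 56)] × 10⁻⁶ = 1727.50 + 284.14 = 2011.64 kN·m.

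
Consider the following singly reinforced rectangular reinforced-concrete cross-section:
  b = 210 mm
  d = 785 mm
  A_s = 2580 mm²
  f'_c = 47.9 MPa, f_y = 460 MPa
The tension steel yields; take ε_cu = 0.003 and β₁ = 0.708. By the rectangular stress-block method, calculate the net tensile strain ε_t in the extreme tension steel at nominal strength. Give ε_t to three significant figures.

a = A_s f_y/(0.85 f'_c b) = 138.80 mm.
β₁ = 0.708, so c = a/β₁ = 138.80/0.708 = 196.05 mm.
From the linear strain diagram with ε_cu = 0.003: ε_t = 0.003 (d − c)/c = 0.003 × (785 − 196.05)/196.05 = 0.00901.
Since ε_t ≥ 0.005, the section is tension-controlled.

ε_t ≈ 0.00901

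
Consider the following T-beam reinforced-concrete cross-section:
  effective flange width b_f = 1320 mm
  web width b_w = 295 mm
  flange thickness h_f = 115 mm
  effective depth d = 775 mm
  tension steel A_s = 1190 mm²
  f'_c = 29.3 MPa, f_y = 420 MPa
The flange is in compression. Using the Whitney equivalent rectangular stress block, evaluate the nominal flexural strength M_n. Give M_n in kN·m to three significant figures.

M_n ≈ 384 kN·m

Tension: T = A_s f_y = 1190 × 420 = 499800 N.
Try a within the flange: a = T/(0.85 f'_c b_f) = 499800/(0.85 × 29.3 × 1320) = 15.20 mm.
Since a = 15.20 ≤ h_f = 115 mm, the stress block lies entirely in the flange; analyse as a rectangular beam of width b_f.
M_n = T(d − a/2) = 499800 × (775 − 7.6) = 383.55 × 10⁶ N·mm.
M_n = 383.55 kN·m.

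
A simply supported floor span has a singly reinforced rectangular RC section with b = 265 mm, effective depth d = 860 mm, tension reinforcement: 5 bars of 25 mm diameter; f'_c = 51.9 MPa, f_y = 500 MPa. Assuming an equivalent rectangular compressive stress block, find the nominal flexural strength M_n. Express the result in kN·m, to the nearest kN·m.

M_n ≈ 991 kN·m

A_s = 5 × 491 = 2455 mm².
T = A_s f_y = 2455 × 500 = 1227500 N = 1227.5 kN.
From C = T: a = T/(0.85 f'_c b) = 1227500/(0.85 × 51.9 × 265) = 105.00 mm.
M_n = T(d − a/2) = 1227.5 kN × (860 − 52.5) mm = 991.21 kN·m.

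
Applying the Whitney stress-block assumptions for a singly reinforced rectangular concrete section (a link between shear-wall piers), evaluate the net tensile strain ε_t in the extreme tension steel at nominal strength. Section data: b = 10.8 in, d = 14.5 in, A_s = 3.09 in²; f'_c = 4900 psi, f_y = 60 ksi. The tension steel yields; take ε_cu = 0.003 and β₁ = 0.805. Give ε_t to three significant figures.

a = A_s f_y/(0.85 f'_c b) = 4.122 in.
β₁ = 0.805, so c = a/β₁ = 4.122/0.805 = 5.120 in.
From the linear strain diagram with ε_cu = 0.003: ε_t = 0.003 (d − c)/c = 0.003 × (14.5 − 5.120)/5.120 = 0.00550.
Since ε_t ≥ 0.005, the section is tension-controlled.

ε_t ≈ 0.00550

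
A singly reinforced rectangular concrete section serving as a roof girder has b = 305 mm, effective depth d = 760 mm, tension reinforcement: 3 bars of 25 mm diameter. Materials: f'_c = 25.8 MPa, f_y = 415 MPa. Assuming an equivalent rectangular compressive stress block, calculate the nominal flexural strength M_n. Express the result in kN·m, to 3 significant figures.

A_s = 3 × 491 = 1473 mm².
T = A_s f_y = 1473 × 415 = 611295 N = 611.295 kN.
From C = T: a = T/(0.85 f'_c b) = 611295/(0.85 × 25.8 × 305) = 91.39 mm.
M_n = T(d − a/2) = 611.295 kN × (760 − 45.695) mm = 436.65 kN·m.

M_n ≈ 437 kN·m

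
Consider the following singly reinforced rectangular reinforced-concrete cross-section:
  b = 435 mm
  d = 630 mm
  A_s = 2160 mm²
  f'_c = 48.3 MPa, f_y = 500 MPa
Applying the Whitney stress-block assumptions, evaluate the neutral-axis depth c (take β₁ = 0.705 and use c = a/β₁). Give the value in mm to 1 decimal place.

c ≈ 85.8 mm

T = A_s f_y = 2160 × 500 = 1080000 N = 1080 kN.
Setting C = 0.85 f'_c a b equal to T: a = 1080000/(0.85 × 48.3 × 435) = 60.474 mm.
With β₁ = 0.705, c = a/β₁ = 60.474/0.705 = 85.8 mm.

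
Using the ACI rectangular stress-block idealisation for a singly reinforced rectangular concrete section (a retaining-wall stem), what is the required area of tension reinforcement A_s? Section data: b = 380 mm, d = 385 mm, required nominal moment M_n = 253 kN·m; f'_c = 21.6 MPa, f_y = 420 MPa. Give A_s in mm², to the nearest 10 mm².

A_s ≈ 1830 mm²

With M_n = 0.85 f'_c a b (d − a/2), solve the quadratic for a:
a = d − √(d² − 2M_n/(0.85 f'_c b)) = 385 − √(385² − 2 × 253×10⁶/(0.85 × 21.6 × 380)) = 109.87 mm.
A_s = 0.85 f'_c a b / f_y = 0.85 × 21.6 × 109.87 × 380 / 420 = 1825.1 mm².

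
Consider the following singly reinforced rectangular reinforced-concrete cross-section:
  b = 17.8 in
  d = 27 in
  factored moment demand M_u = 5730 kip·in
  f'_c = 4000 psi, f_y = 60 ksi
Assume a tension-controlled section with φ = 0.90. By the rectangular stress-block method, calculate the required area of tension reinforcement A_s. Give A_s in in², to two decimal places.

A_s ≈ 4.26 in²

M_n = M_u/φ = 5730/0.90 = 6366.67 kip·in.
From M_n = 0.85 f'_c a b (d − a/2):
a = d − √(d² − 2M_n/(0.85 f'_c b)) = 27 − √(27² − 2 × 6366.67/(0.85 × 4 × 17.8)) = 4.227 in.
A_s = 0.85 f'_c a b / f_y = 0.85 × 4 × 4.227 × 17.8 / 60 = 4.264 in².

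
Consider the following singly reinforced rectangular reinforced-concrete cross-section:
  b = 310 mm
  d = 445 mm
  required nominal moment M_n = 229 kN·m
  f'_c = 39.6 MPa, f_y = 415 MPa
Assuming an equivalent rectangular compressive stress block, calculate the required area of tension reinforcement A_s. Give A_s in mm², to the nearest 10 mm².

A_s ≈ 1320 mm²

With M_n = 0.85 f'_c a b (d − a/2), solve the quadratic for a:
a = d − √(d² − 2M_n/(0.85 f'_c b)) = 445 − √(445² − 2 × 229×10⁶/(0.85 × 39.6 × 310)) = 52.40 mm.
A_s = 0.85 f'_c a b / f_y = 0.85 × 39.6 × 52.40 × 310 / 415 = 1317.5 mm².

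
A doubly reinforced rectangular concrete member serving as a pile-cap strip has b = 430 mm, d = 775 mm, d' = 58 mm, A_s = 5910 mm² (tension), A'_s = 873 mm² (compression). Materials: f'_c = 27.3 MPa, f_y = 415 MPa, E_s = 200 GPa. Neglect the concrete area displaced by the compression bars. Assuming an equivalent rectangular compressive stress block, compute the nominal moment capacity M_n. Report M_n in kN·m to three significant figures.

M_n ≈ 1660 kN·m

Assume both tension and compression steel yield.
Net tension couple steel: A_s − A'_s = 5037 mm².
a = (A_s − A'_s) f_y / (0.85 f'_c b) = 2090355/(0.85 × 27.3 × 430) = 209.49 mm.
c = a/β₁ = 209.49/0.85 = 246.46 mm; ε'_s = 0.003(c − d')/c = 0.0023 ≥ f_y/E_s = 0.0021, so compression steel does yield.
M_n = (A_s − A'_s) f_y (d − a/2) + A'_s f_y (d − d') = [2090355 × (775 − 104.745) + 362295 × (775 − 58)] × 10⁻⁶ = 1401.07 + 259.77 = 1660.84 kN·m.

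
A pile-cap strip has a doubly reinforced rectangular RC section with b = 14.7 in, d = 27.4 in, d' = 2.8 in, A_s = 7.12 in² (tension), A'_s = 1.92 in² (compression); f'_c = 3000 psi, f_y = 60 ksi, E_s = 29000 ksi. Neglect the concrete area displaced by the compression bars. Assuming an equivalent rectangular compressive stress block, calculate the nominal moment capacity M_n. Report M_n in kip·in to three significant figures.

M_n ≈ 10100 kip·in

Assume both steels yield.
a = (A_s − A'_s) f_y/(0.85 f'_c b) = (7.12 − 1.92) × 60/(0.85 × 3 × 14.7) = 8.323 in.
c = a/β₁ = 8.323/0.85 = 9.792 in; ε'_s = 0.003(c − d')/c = 0.0021 ≥ ε_y = 0.0021, so the compression steel yields.
M_n = (A_s − A'_s) f_y (d − a/2) + A'_s f_y (d − d') = 312 × (27.4 − 4.1615) + 115.2 × (27.4 − 2.8) = 7250.4 + 2833.9 = 10084.3 kip·in.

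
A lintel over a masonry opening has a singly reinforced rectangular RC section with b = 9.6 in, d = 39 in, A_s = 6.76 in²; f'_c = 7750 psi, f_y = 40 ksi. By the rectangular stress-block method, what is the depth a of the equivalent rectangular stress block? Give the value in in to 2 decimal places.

a ≈ 4.28 in

T = A_s f_y = 6.76 × 40 = 270.4 kips.
a = T/(0.85 f'_c b) = 270.4/(0.85 × 7.75 × 9.6) = 4.28 in.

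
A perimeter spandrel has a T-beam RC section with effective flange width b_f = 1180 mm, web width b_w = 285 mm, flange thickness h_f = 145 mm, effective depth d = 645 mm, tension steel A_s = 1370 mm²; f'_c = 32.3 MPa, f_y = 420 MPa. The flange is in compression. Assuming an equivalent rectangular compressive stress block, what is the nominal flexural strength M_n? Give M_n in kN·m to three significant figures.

Tension: T = A_s f_y = 1370 × 420 = 575400 N.
Try a within the flange: a = T/(0.85 f'_c b_f) = 575400/(0.85 × 32.3 × 1180) = 17.76 mm.
Since a = 17.76 ≤ h_f = 145 mm, the stress block lies entirely in the flange; analyse as a rectangular beam of width b_f.
M_n = T(d − a/2) = 575400 × (645 − 8.88) = 366.02 × 10⁶ N·mm.
M_n = 366.02 kN·m.

M_n ≈ 366 kN·m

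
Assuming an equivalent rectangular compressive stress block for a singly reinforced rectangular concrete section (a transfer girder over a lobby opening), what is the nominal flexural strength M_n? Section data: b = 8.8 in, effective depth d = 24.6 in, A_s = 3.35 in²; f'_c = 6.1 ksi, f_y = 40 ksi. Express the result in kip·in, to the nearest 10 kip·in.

M_n ≈ 3100 kip·in

T = A_s f_y = 3.35 × 40 = 134 kips.
a = T/(0.85 f'_c b) = 134/(0.85 × 6.1 × 8.8) = 2.937 in.
M_n = T(d − a/2) = 134 × (24.6 − 1.4685) = 3099.6 kip·in.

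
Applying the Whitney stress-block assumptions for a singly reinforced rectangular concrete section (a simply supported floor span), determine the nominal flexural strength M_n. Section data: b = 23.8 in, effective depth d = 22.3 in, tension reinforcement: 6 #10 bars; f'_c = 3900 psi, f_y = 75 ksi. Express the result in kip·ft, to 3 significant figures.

A_s = 6 × 1.27 = 7.62 in².
T = A_s f_y = 7.62 × 75 = 571.5 kips.
a = T/(0.85 f'_c b) = 571.5/(0.85 × 3.9 × 23.8) = 7.244 in.
M_n = T(d − a/2) = 571.5 × (22.3 − 3.622) = 10674.5 kip·in = 10674.5/12 = 889.54 kip·ft.

M_n ≈ 890 kip·ft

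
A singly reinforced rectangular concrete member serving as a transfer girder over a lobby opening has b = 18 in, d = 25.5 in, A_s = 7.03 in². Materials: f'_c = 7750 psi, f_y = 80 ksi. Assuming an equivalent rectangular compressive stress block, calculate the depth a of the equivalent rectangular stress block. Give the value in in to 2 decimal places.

a ≈ 4.74 in

T = A_s f_y = 7.03 × 80 = 562.4 kips.
a = T/(0.85 f'_c b) = 562.4/(0.85 × 7.75 × 18) = 4.74 in.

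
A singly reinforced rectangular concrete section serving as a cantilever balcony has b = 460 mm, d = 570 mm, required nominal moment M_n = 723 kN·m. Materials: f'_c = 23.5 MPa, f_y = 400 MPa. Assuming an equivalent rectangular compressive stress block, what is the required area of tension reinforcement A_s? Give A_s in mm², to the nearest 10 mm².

With M_n = 0.85 f'_c a b (d − a/2), solve the quadratic for a:
a = d − √(d² − 2M_n/(0.85 f'_c b)) = 570 − √(570² − 2 × 723×10⁶/(0.85 × 23.5 × 460)) = 160.70 mm.
A_s = 0.85 f'_c a b / f_y = 0.85 × 23.5 × 160.70 × 460 / 400 = 3691.5 mm².

A_s ≈ 3690 mm²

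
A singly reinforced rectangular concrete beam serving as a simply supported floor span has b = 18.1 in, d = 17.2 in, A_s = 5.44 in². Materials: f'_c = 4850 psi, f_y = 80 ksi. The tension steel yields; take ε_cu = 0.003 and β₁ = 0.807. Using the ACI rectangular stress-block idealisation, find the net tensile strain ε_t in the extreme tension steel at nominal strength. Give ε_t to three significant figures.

ε_t ≈ 0.00414

a = A_s f_y/(0.85 f'_c b) = 5.832 in.
β₁ = 0.807, so c = a/β₁ = 5.832/0.807 = 7.227 in.
From the linear strain diagram with ε_cu = 0.003: ε_t = 0.003 (d − c)/c = 0.003 × (17.2 − 7.227)/7.227 = 0.00414.
ε_t is between 0.004 and 0.005 — transition zone.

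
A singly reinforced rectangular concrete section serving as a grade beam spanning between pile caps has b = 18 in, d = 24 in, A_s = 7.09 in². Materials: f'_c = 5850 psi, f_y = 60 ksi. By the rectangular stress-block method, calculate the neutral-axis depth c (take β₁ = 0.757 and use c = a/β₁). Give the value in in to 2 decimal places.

c ≈ 6.28 in

T = A_s f_y = 7.09 × 60 = 425.4 kips.
a = T/(0.85 f'_c b) = 425.4/(0.85 × 5.85 × 18) = 4.7528 in.
With β₁ = 0.757, c = a/β₁ = 4.7528/0.757 = 6.28 in.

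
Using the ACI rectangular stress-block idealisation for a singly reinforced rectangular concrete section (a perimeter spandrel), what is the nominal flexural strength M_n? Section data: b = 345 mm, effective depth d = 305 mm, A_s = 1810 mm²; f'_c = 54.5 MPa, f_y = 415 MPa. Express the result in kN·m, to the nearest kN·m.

M_n ≈ 211 kN·m

T = A_s f_y = 1810 × 415 = 751150 N = 751.15 kN.
From C = T: a = T/(0.85 f'_c b) = 751150/(0.85 × 54.5 × 345) = 47.00 mm.
M_n = T(d − a/2) = 751.15 kN × (305 − 23.5) mm = 211.45 kN·m.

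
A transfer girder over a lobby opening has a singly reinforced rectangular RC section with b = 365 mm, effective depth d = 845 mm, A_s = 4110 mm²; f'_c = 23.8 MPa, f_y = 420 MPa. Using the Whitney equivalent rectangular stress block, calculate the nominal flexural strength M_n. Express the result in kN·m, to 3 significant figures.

T = A_s f_y = 4110 × 420 = 1726200 N = 1726.2 kN.
From C = T: a = T/(0.85 f'_c b) = 1726200/(0.85 × 23.8 × 365) = 233.78 mm.
M_n = T(d − a/2) = 1726.2 kN × (845 − 116.89) mm = 1256.86 kN·m.

M_n ≈ 1260 kN·m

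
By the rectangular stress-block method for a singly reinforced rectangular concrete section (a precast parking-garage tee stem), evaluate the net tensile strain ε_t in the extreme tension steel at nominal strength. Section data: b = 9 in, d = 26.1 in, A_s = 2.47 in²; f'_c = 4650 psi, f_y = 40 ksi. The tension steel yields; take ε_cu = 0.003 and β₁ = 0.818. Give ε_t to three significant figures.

ε_t ≈ 0.0201

a = A_s f_y/(0.85 f'_c b) = 2.777 in.
β₁ = 0.818, so c = a/β₁ = 2.777/0.818 = 3.395 in.
From the linear strain diagram with ε_cu = 0.003: ε_t = 0.003 (d − c)/c = 0.003 × (26.1 − 3.395)/3.395 = 0.0201.
Since ε_t ≥ 0.005, the section is tension-controlled.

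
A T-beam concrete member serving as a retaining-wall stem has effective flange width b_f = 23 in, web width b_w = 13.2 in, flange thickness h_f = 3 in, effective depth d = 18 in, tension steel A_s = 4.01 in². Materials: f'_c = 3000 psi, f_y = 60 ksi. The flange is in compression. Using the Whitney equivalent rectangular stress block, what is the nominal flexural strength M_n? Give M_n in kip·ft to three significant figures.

Tension: T = A_s f_y = 4.01 × 60 = 240.6 kips.
Try a within the flange: a = T/(0.85 f'_c b_f) = 240.6/(0.85 × 3 × 23) = 4.102 in.
a = 4.102 > h_f = 3 in: the block extends into the web. Split into flange-overhang and web parts.
C_f = 0.85 f'_c (b_f − b_w) h_f = 0.85 × 3 × (23 − 13.2) × 3 = 75.0 kips.
Remaining web compression depth: a_w = (T − C_f)/(0.85 f'_c b_w) = (240.6 − 75.0)/(0.85 × 3 × 13.2) = 4.920 in.
M_n = C_f(d − h_f/2) + (T − C_f)(d − a_w/2) = 75.0 × (18 − 1.5) + 165.6 × (18 − 2.46) = 1237.5 + 2573.4 = 3810.9 kip·in.
M_n = 3810.9/12 = 317.58 kip·ft.

M_n ≈ 318 kip·ft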